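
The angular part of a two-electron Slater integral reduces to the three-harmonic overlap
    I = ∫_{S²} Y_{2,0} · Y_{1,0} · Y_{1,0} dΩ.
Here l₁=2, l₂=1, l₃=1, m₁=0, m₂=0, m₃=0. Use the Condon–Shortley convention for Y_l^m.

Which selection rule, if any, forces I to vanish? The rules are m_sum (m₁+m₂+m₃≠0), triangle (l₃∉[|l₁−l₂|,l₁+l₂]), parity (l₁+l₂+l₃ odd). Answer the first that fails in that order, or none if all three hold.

azimuthal sum: 0 + 0 + 0 = 0  ✓
1 ≤ 1 ≤ 3 (triangle on l)  ✓
L = 2 + 1 + 1 = 4 (even)  ✓

none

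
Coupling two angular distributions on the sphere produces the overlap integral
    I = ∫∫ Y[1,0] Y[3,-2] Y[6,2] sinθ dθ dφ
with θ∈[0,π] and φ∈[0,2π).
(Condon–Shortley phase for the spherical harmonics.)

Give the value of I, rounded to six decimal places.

|1−3|≤6≤1+3 violated ⇒ I = 0

0.000000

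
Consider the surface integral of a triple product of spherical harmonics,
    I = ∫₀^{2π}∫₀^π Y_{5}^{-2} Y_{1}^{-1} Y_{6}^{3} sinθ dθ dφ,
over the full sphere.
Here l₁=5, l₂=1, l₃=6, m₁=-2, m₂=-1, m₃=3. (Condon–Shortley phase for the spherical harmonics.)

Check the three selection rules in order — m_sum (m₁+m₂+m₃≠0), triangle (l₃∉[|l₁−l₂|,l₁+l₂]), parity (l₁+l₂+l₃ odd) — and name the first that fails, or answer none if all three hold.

none

azimuthal sum: -2 − 1 + 3 = 0  ✓
4 ≤ 6 ≤ 6 (triangle on l)  ✓
L = 5 + 1 + 6 = 12 (even)  ✓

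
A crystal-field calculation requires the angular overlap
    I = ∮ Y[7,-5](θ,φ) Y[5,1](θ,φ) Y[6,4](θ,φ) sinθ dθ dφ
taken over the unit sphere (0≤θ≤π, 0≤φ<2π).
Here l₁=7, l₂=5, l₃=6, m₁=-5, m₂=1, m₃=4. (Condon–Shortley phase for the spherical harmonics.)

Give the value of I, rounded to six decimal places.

Checks pass: Σm=0; 18 even; l₃=6∈[2,12].
(2·7+1)(2·5+1)(2·6+1) = 2145
Δ: 6! 8! 4! / 19! → 1/174594420
sum: t=1:−1/4147200 t=2:+1/207360 t=3:−1/82944 t=4:+1/207360 t=5:−1/4147200 = -1/345600
3j²(7 5 6; 0 0 0) = Δ·Π!·Σ² = 420/46189  (sign -1)
sum: t=4:+1/7741440 t=5:−1/3628800 t=6:+1/24883200 = -37/348364800
3j²(7 5 6; -5 1 4) = Δ·Π!·Σ² = 1369/176358  (sign -1)
combine: 4πI² = 2145·420/46189·1369/176358 = 205350/1356277
take √, sign +1: I = 0.10976610

0.109766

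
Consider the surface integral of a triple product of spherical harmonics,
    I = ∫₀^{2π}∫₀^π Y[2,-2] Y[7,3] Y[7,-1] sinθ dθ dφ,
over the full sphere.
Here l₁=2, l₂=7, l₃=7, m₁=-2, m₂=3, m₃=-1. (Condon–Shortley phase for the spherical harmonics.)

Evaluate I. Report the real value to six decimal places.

0.181642

m-sum 0 ✓  L=16 even ✓  5≤7≤9 ✓
Π(2lᵢ+1) = 5×15×15 = 1125
triangle coeff Δ(2,7,7) = 1/185640
Σ_t [0,2]: t=0:+1/2419200 t=1:−1/518400 t=2:+1/2419200 = -1/907200
(3j)²=56/3315 [(2 7 7; 0 0 0)], sign=+1
Σ_t [2,2]: t=2:+1/3870720 = 1/3870720
(3j)²=135/6188 [(2 7 7; -2 3 -1)], sign=+1
⇒ 4πI² = 20250/48841
I = (+1)√(20250/48841/(4π)) = 0.18164160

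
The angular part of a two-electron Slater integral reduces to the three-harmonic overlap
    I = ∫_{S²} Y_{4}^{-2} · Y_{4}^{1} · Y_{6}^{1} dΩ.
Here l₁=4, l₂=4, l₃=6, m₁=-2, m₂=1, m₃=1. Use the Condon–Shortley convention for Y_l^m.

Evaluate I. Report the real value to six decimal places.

0.097783

m-sum 0 ✓  L=14 even ✓  0≤6≤8 ✓
Π(2lᵢ+1) = 9×9×13 = 1053
triangle coeff Δ(4,4,6) = 1/1261260
Σ_t [0,2]: t=0:+1/4608 t=1:−1/1296 t=2:+1/4608 = -7/20736
(3j)²=20/1287 [(4 4 6; 0 0 0)], sign=-1
Σ_t [0,2]: t=0:+1/172800 t=1:−1/5760 t=2:+1/3456 = 7/57600
(3j)²=21/2860 [(4 4 6; -2 1 1)], sign=-1
⇒ 4πI² = 189/1573
I = (+1)√(189/1573/(4π)) = 0.09778261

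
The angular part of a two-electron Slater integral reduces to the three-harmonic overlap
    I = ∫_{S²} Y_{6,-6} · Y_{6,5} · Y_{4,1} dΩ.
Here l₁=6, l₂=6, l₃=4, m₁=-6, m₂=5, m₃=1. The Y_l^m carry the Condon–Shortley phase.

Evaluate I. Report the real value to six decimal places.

-0.192803

Rules hold: Σm=0, L=16 even, 0≤4≤12.
N = 13·13·9 = 1521
Δ = 8!·4!·4!/17! = 1/15315300
Racah Σ t=2..6: t=2:+1/829440 t=3:−1/25920 t=4:+1/9216 t=5:−1/25920 t=6:+1/829440 = 7/207360
⇒ 3j(6 6 4; 0 0 0)² = 28/2431, sgn +1
Racah Σ t=8..8: t=8:+1/5806080 = 1/5806080
⇒ 3j(6 6 4; -6 5 1)² = 165/6188, sgn -1
4πI² = N·(3j₀)²·(3jₘ)² = 135/289
I = -1·√(0.467128/4π) = -0.19280266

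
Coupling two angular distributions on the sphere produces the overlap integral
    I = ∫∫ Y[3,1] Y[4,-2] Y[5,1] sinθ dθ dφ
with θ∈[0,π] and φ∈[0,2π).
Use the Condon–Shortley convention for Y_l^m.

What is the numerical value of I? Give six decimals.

0.106335

Checks pass: Σm=0; 12 even; l₃=5∈[1,7].
(2·3+1)(2·4+1)(2·5+1) = 693
Δ: 2! 4! 6! / 13! → 1/180180
sum: t=0:+1/576 t=1:−1/144 t=2:+1/576 = -1/288
3j²(3 4 5; 0 0 0) = Δ·Π!·Σ² = 20/1001  (sign +1)
sum: t=0:+1/384 t=1:−1/720 t=2:+1/34560 = 43/34560
3j²(3 4 5; 1 -2 1) = Δ·Π!·Σ² = 1849/180180  (sign +1)
combine: 4πI² = 693·20/1001·1849/180180 = 1849/13013
take √, sign +1: I = 0.10633465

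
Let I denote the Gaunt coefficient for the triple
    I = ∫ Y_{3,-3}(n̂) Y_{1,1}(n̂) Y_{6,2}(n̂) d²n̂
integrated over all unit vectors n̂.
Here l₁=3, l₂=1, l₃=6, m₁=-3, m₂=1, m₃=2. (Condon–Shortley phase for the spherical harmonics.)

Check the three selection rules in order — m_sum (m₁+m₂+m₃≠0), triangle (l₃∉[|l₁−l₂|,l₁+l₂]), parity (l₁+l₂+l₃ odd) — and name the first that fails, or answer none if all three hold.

triangle

m₁+m₂+m₃ = -3 + 1 + 2 = 0  ✓
triangle: |3−1|=2 ≤ l₃=6 ≤ 3+1=4  ✗
parity: l₁+l₂+l₃ = 10 is even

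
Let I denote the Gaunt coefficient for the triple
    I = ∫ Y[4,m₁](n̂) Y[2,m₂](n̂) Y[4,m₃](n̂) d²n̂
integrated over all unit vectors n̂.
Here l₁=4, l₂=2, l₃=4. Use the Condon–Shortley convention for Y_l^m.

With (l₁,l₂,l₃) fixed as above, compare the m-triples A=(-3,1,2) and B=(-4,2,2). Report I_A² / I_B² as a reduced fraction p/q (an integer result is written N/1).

25/8

l's match ⇒ only the (l;m) 3-j factors differ between A and B.
A: triangle coeff Δ(4,2,4) = 1/13860; Σ_t [1,2]: t=1:−1/1440 t=2:+1/240 = 1/288; (3j)²=5/132 [(4 2 4; -3 1 2)], sign=+1
B: triangle coeff Δ(4,2,4) = 1/13860; Σ_t [2,2]: t=2:+1/2880 = 1/2880; (3j)²=2/165 [(4 2 4; -4 2 2)], sign=+1
I_A²/I_B² = (5/132)/(2/165) = 25/8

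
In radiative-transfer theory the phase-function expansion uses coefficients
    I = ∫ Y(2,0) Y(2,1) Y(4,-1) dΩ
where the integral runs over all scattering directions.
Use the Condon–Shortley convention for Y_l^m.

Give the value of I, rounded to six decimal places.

-0.220728

Rules hold: Σm=0, L=8 even, 0≤4≤4.
N = 5·5·9 = 225
Δ = 0!·4!·4!/9! = 1/630
Racah Σ t=0..0: t=0:+1/16 = 1/16
⇒ 3j(2 2 4; 0 0 0)² = 2/35, sgn +1
Racah Σ t=0..0: t=0:+1/24 = 1/24
⇒ 3j(2 2 4; 0 1 -1)² = 1/21, sgn -1
4πI² = N·(3j₀)²·(3jₘ)² = 30/49
I = -1·√(0.612245/4π) = -0.22072812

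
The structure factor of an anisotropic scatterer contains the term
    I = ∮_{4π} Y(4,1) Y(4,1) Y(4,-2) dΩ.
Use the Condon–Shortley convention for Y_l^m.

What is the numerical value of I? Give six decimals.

Checks pass: Σm=0; 12 even; l₃=4∈[0,8].
(2·4+1)(2·4+1)(2·4+1) = 729
Δ: 4! 4! 4! / 13! → 1/450450
sum: t=0:+1/13824 t=1:−1/216 t=2:+1/64 t=3:−1/216 t=4:+1/13824 = 5/768
3j²(4 4 4; 0 0 0) = Δ·Π!·Σ² = 18/1001  (sign +1)
sum: t=1:−1/576 t=2:+1/144 t=3:−1/576 = 1/288
3j²(4 4 4; 1 1 -2) = Δ·Π!·Σ² = 20/1001  (sign +1)
combine: 4πI² = 729·18/1001·20/1001 = 262440/1002001
take √, sign +1: I = 0.14436968

0.144370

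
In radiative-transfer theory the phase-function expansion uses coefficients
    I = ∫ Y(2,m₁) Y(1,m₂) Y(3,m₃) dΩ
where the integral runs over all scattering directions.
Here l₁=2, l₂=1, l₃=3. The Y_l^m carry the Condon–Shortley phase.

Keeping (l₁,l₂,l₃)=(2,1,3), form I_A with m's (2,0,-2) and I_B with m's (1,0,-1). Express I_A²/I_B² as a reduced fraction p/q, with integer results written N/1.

Same 2,1,3: normalisation and zero-m 3j drop out of the ratio.
A: Δ: 0! 4! 2! / 7! → 1/105; sum: t=0:+1/24 = 1/24; 3j²(2 1 3; 2 0 -2) = Δ·Π!·Σ² = 1/21  (sign -1)
B: Δ: 0! 4! 2! / 7! → 1/105; sum: t=0:+1/6 = 1/6; 3j²(2 1 3; 1 0 -1) = Δ·Π!·Σ² = 8/105  (sign +1)
I_A²/I_B² = (1/21)/(8/105) = 5/8

5/8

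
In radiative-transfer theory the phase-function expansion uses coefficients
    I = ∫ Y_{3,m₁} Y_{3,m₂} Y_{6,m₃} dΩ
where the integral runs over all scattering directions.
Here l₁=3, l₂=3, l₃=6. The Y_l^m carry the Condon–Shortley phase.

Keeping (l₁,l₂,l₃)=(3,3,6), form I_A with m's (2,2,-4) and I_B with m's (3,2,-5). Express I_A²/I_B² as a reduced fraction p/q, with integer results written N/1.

l's match ⇒ only the (l;m) 3-j factors differ between A and B.
A: triangle coeff Δ(3,3,6) = 1/12012; Σ_t [0,0]: t=0:+1/14400 = 1/14400; (3j)²=6/143 [(3 3 6; 2 2 -4)], sign=+1
B: triangle coeff Δ(3,3,6) = 1/12012; Σ_t [0,0]: t=0:+1/86400 = 1/86400; (3j)²=1/26 [(3 3 6; 3 2 -5)], sign=-1
I_A²/I_B² = (6/143)/(1/26) = 12/11

12/11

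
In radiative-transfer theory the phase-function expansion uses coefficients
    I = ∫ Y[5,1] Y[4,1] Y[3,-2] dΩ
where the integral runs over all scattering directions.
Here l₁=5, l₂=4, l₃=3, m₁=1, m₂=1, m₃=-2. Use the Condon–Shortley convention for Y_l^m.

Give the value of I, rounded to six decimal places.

0.138239

m-sum 0 ✓  L=12 even ✓  1≤3≤9 ✓
Π(2lᵢ+1) = 11×9×7 = 693
triangle coeff Δ(5,4,3) = 1/180180
Σ_t [2,4]: t=2:+1/576 t=3:−1/144 t=4:+1/576 = -1/288
(3j)²=20/1001 [(5 4 3; 0 0 0)], sign=+1
Σ_t [3,4]: t=3:−1/432 t=4:+1/1152 = -5/3456
(3j)²=625/36036 [(5 4 3; 1 1 -2)], sign=+1
⇒ 4πI² = 3125/13013
I = (+1)√(3125/13013/(4π)) = 0.13823925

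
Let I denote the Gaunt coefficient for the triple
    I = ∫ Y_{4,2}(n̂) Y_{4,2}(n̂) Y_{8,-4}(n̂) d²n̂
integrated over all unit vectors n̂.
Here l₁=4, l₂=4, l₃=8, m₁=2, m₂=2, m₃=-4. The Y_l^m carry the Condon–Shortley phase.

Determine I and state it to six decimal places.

Rules hold: Σm=0, L=16 even, 0≤8≤8.
N = 9·9·17 = 1377
Δ = 0!·8!·8!/17! = 1/218790
Racah Σ t=0..0: t=0:+1/331776 = 1/331776
⇒ 3j(4 4 8; 0 0 0)² = 490/21879, sgn +1
Racah Σ t=0..0: t=0:+1/2073600 = 1/2073600
⇒ 3j(4 4 8; 2 2 -4)² = 28/1105, sgn +1
4πI² = N·(3j₀)²·(3jₘ)² = 24696/31603
I = +1·√(0.781445/4π) = 0.24937001

0.249370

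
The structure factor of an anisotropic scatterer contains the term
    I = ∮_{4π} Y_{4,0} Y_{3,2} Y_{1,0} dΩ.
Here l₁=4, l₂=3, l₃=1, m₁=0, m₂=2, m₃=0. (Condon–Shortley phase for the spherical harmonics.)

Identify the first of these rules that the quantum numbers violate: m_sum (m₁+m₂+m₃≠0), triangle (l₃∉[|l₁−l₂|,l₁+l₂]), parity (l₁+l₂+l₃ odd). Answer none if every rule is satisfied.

Σmᵢ = 2  ✗
l₃∈[|l₁−l₂|,l₁+l₂]=[1,7], have l₃=1
Σlᵢ = 8 ⇒ even

m_sum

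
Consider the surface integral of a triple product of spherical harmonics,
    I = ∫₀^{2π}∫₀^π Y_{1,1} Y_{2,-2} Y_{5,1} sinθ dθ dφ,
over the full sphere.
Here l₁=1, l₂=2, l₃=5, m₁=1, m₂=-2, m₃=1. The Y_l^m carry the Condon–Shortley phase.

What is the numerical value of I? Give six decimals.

0.000000

l₃=5 ∉ [1,3] — triangle fails ⇒ I = 0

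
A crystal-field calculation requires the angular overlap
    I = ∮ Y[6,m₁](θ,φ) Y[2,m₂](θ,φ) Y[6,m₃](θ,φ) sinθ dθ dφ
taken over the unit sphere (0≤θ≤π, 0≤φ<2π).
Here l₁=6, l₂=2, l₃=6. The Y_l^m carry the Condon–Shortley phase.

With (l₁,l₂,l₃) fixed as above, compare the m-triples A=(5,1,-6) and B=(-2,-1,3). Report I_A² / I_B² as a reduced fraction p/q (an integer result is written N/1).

121/75

Same 6,2,6: normalisation and zero-m 3j drop out of the ratio.
A: Δ: 2! 10! 2! / 15! → 1/90090; sum: t=1:−1/7257600 = -1/7257600; 3j²(6 2 6; 5 1 -6) = Δ·Π!·Σ² = 11/455  (sign -1)
B: Δ: 2! 10! 2! / 15! → 1/90090; sum: t=0:+1/161280 t=1:−1/60480 = -1/96768; 3j²(6 2 6; -2 -1 3) = Δ·Π!·Σ² = 15/1001  (sign +1)
I_A²/I_B² = (11/455)/(15/1001) = 121/75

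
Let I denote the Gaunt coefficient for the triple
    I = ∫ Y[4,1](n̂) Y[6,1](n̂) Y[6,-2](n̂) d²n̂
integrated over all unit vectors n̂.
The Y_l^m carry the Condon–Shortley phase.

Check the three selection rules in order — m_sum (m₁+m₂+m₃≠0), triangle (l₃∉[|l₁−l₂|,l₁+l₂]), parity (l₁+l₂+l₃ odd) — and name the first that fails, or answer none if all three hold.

Σmᵢ = 0  ✓
l₃∈[|l₁−l₂|,l₁+l₂]=[2,10], have l₃=6  ✓
Σlᵢ = 16 ⇒ even  ✓

none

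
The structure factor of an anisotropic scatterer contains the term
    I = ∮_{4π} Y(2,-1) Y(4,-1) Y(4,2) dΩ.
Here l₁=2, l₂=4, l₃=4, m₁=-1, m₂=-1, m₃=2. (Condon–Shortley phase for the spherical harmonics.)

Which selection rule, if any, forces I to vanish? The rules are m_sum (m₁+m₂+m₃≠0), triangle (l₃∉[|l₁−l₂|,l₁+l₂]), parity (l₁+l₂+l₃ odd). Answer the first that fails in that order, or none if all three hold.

azimuthal sum: -1 − 1 + 2 = 0  ✓
2 ≤ 4 ≤ 6 (triangle on l)  ✓
L = 2 + 4 + 4 = 10 (even)  ✓

none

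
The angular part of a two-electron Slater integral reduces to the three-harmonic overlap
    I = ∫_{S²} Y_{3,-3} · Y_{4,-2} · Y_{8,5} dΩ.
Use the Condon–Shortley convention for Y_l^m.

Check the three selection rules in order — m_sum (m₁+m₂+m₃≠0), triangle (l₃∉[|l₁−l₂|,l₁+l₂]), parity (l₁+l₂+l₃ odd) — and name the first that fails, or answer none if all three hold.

triangle

azimuthal sum: -3 − 2 + 5 = 0  ✓
1 ≤ 8 ≤ 7 (triangle on l)  ✗
L = 3 + 4 + 8 = 15 (odd)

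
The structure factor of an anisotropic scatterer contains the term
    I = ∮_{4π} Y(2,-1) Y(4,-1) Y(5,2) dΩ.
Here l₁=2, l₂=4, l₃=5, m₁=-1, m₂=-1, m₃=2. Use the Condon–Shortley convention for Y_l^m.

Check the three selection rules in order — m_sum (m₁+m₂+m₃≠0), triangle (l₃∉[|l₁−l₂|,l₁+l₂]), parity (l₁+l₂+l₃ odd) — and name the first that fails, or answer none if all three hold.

parity

Σmᵢ = 0  ✓
l₃∈[|l₁−l₂|,l₁+l₂]=[2,6], have l₃=5  ✓
Σlᵢ = 11 ⇒ odd  ✗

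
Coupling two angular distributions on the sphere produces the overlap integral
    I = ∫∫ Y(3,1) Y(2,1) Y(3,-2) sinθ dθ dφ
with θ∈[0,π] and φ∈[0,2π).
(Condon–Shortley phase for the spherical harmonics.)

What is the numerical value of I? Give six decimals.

m-sum 0 ✓  L=8 even ✓  1≤3≤5 ✓
Π(2lᵢ+1) = 7×5×7 = 245
triangle coeff Δ(3,2,3) = 1/3780
Σ_t [0,2]: t=0:+1/24 t=1:−1/4 t=2:+1/24 = -1/6
(3j)²=4/105 [(3 2 3; 0 0 0)], sign=+1
Σ_t [1,2]: t=1:−1/12 t=2:+1/48 = -1/16
(3j)²=1/28 [(3 2 3; 1 1 -2)], sign=+1
⇒ 4πI² = 1/3
I = (+1)√(1/3/(4π)) = 0.16286750

0.162868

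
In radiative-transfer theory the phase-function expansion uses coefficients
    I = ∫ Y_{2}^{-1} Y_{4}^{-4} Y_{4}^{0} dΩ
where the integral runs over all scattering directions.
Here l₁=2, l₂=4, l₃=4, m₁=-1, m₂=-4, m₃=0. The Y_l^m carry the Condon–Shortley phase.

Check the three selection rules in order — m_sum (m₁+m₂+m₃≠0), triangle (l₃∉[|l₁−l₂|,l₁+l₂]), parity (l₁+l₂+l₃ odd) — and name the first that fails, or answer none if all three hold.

m_sum

Σmᵢ = -5  ✗
l₃∈[|l₁−l₂|,l₁+l₂]=[2,6], have l₃=4
Σlᵢ = 10 ⇒ even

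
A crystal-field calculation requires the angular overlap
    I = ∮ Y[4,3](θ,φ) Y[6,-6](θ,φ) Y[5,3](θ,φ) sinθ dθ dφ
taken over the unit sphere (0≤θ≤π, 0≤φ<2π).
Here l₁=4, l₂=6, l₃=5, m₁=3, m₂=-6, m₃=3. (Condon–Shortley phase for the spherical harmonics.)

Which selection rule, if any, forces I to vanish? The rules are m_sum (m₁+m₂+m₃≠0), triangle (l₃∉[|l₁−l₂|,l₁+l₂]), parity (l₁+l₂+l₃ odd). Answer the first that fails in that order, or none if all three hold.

parity

azimuthal sum: 3 − 6 + 3 = 0  ✓
2 ≤ 5 ≤ 10 (triangle on l)  ✓
L = 4 + 6 + 5 = 15 (odd)  ✗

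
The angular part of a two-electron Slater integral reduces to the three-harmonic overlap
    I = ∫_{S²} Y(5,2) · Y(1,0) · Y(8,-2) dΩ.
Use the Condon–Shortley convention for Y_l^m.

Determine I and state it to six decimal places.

l₃=8 ∉ [4,6] — triangle fails ⇒ I = 0

0.000000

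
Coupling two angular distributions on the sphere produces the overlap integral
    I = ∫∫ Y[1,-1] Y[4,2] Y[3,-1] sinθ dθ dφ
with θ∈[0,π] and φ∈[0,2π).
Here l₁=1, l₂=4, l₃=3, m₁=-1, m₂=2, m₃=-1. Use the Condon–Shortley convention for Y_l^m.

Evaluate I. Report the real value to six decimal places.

m-sum 0 ✓  L=8 even ✓  3≤3≤5 ✓
Π(2lᵢ+1) = 3×9×7 = 189
triangle coeff Δ(1,4,3) = 1/252
Σ_t [1,1]: t=1:−1/36 = -1/36
(3j)²=4/63 [(1 4 3; 0 0 0)], sign=+1
Σ_t [2,2]: t=2:+1/96 = 1/96
(3j)²=5/84 [(1 4 3; -1 2 -1)], sign=+1
⇒ 4πI² = 5/7
I = (+1)√(5/7/(4π)) = 0.23841361

0.238414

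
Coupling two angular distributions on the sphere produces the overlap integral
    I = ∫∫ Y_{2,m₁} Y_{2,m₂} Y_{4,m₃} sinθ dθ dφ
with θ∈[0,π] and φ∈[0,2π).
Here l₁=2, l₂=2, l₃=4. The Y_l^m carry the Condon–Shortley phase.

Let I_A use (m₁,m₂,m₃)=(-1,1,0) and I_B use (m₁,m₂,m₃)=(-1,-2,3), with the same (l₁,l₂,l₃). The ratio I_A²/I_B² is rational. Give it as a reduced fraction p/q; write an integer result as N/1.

l's match ⇒ only the (l;m) 3-j factors differ between A and B.
A: triangle coeff Δ(2,2,4) = 1/630; Σ_t [0,0]: t=0:+1/36 = 1/36; (3j)²=8/315 [(2 2 4; -1 1 0)], sign=+1
B: triangle coeff Δ(2,2,4) = 1/630; Σ_t [0,0]: t=0:+1/144 = 1/144; (3j)²=1/18 [(2 2 4; -1 -2 3)], sign=-1
I_A²/I_B² = (8/315)/(1/18) = 16/35

16/35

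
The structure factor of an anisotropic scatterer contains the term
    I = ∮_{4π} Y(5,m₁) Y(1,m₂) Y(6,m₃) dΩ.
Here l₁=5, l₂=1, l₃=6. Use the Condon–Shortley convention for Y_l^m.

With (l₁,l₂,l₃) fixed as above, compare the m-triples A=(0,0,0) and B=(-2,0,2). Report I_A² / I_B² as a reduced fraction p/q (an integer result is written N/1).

9/8

l's match ⇒ only the (l;m) 3-j factors differ between A and B.
A: triangle coeff Δ(5,1,6) = 1/858; Σ_t [0,0]: t=0:+1/14400 = 1/14400; (3j)²=6/143 [(5 1 6; 0 0 0)], sign=+1
B: triangle coeff Δ(5,1,6) = 1/858; Σ_t [0,0]: t=0:+1/30240 = 1/30240; (3j)²=16/429 [(5 1 6; -2 0 2)], sign=+1
I_A²/I_B² = (6/143)/(16/429) = 9/8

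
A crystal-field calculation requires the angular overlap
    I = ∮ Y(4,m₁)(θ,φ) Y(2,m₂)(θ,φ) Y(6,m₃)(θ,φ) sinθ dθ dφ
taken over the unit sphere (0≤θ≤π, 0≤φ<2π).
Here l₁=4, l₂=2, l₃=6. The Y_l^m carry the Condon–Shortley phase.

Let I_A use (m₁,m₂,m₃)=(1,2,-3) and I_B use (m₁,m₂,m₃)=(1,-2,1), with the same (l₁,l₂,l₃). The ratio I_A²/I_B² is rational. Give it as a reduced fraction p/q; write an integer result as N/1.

18/5

Shared (l₁,l₂,l₃)=(4,2,6): N and (l;000)² cancel in I_A²/I_B².
A: Δ = 0!·8!·4!/13! = 1/6435; Racah Σ t=0..0: t=0:+1/17280 = 1/17280; ⇒ 3j(4 2 6; 1 2 -3)² = 14/715, sgn -1
B: Δ = 0!·8!·4!/13! = 1/6435; Racah Σ t=0..0: t=0:+1/17280 = 1/17280; ⇒ 3j(4 2 6; 1 -2 1)² = 7/1287, sgn -1
I_A²/I_B² = (14/715)/(7/1287) = 18/5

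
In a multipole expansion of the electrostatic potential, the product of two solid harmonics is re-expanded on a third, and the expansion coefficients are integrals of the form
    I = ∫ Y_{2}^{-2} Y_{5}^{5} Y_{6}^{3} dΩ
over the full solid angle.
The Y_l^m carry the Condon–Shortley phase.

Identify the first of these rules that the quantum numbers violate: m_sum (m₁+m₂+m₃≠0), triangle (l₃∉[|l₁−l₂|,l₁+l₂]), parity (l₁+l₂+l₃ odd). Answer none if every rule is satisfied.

m_sum

Σmᵢ = 6  ✗
l₃∈[|l₁−l₂|,l₁+l₂]=[3,7], have l₃=6
Σlᵢ = 13 ⇒ odd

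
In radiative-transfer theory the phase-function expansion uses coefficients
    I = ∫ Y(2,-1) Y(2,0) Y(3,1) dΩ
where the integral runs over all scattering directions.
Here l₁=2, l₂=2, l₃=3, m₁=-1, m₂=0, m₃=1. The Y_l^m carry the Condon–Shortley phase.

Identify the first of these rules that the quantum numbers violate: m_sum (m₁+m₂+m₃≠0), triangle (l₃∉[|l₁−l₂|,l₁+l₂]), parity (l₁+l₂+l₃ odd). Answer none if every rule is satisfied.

parity

azimuthal sum: -1 + 0 + 1 = 0  ✓
0 ≤ 3 ≤ 4 (triangle on l)  ✓
L = 2 + 2 + 3 = 7 (odd)  ✗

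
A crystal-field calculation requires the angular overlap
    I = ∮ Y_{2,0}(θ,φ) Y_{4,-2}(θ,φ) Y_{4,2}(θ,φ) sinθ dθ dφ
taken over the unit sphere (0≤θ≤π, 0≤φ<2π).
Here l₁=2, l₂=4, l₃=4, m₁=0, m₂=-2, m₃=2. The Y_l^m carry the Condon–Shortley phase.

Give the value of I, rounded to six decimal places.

0.065536

Rules hold: Σm=0, L=10 even, 2≤4≤6.
N = 5·9·9 = 405
Δ = 2!·2!·6!/11! = 1/13860
Racah Σ t=0..2: t=0:+1/192 t=1:−1/36 t=2:+1/192 = -5/288
⇒ 3j(2 4 4; 0 0 0)² = 20/693, sgn -1
Racah Σ t=0..2: t=0:+1/192 t=1:−1/120 t=2:+1/2880 = -1/360
⇒ 3j(2 4 4; 0 -2 2)² = 16/3465, sgn -1
4πI² = N·(3j₀)²·(3jₘ)² = 320/5929
I = +1·√(0.053972/4π) = 0.06553591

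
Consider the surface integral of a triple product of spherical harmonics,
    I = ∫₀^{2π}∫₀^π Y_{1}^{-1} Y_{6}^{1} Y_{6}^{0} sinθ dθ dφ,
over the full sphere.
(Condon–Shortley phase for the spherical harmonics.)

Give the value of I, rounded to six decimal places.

0.000000

Σlᵢ=13 odd — θ-integrand is odd under cosθ→−cosθ; I=0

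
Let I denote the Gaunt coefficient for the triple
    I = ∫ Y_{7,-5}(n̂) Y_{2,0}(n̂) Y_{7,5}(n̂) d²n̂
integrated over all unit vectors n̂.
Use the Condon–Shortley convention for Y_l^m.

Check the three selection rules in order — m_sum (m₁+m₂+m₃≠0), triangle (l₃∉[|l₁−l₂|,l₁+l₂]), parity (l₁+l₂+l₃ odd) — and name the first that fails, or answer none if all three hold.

Σmᵢ = 0  ✓
l₃∈[|l₁−l₂|,l₁+l₂]=[5,9], have l₃=7  ✓
Σlᵢ = 16 ⇒ even  ✓

none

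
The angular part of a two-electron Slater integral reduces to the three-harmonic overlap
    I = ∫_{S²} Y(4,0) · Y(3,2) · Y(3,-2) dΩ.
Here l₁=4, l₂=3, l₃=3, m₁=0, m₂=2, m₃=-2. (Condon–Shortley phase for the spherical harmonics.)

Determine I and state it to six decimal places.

-0.179515

Rules hold: Σm=0, L=10 even, 1≤3≤7.
N = 9·7·7 = 441
Δ = 4!·4!·2!/11! = 1/34650
Racah Σ t=1..3: t=1:−1/72 t=2:+1/16 t=3:−1/72 = 5/144
⇒ 3j(4 3 3; 0 0 0)² = 2/77, sgn -1
Racah Σ t=3..4: t=3:−1/72 t=4:+1/576 = -7/576
⇒ 3j(4 3 3; 0 2 -2)² = 7/198, sgn +1
4πI² = N·(3j₀)²·(3jₘ)² = 49/121
I = -1·√(0.404959/4π) = -0.17951487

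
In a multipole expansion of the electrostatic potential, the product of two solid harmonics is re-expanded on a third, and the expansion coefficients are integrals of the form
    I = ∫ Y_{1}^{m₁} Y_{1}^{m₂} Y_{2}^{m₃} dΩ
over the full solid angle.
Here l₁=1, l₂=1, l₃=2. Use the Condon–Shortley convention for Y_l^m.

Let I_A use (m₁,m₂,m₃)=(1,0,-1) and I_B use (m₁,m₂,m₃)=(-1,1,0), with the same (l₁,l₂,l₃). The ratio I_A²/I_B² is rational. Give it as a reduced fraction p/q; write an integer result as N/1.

Same 1,1,2: normalisation and zero-m 3j drop out of the ratio.
A: Δ: 0! 2! 2! / 5! → 1/30; sum: t=0:+1/2 = 1/2; 3j²(1 1 2; 1 0 -1) = Δ·Π!·Σ² = 1/10  (sign -1)
B: Δ: 0! 2! 2! / 5! → 1/30; sum: t=0:+1/4 = 1/4; 3j²(1 1 2; -1 1 0) = Δ·Π!·Σ² = 1/30  (sign +1)
I_A²/I_B² = (1/10)/(1/30) = 3/1

3/1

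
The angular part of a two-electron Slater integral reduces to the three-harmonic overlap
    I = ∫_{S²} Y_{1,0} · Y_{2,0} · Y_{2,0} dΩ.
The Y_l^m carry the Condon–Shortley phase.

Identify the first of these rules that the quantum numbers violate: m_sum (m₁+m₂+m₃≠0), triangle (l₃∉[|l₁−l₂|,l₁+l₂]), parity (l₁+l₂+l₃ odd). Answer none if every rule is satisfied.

parity

Σmᵢ = 0  ✓
l₃∈[|l₁−l₂|,l₁+l₂]=[1,3], have l₃=2  ✓
Σlᵢ = 5 ⇒ odd  ✗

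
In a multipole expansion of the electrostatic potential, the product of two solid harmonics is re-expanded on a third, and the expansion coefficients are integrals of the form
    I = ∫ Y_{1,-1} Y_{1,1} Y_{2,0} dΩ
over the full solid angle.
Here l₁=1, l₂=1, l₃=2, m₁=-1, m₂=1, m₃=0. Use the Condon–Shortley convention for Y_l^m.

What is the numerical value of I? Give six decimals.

Checks pass: Σm=0; 4 even; l₃=2∈[0,2].
(2·1+1)(2·1+1)(2·2+1) = 45
Δ: 0! 2! 2! / 5! → 1/30
sum: t=0:+1/1 = 1/1
3j²(1 1 2; 0 0 0) = Δ·Π!·Σ² = 2/15  (sign +1)
sum: t=0:+1/4 = 1/4
3j²(1 1 2; -1 1 0) = Δ·Π!·Σ² = 1/30  (sign +1)
combine: 4πI² = 45·2/15·1/30 = 1/5
take √, sign +1: I = 0.12615663

0.126157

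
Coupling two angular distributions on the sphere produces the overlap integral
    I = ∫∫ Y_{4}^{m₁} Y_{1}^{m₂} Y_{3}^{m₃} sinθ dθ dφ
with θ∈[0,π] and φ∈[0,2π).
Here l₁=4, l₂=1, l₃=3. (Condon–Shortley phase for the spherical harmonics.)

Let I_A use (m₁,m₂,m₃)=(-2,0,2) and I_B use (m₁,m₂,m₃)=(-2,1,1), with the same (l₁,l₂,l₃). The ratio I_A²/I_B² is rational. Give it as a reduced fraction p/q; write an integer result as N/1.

4/5

Same 4,1,3: normalisation and zero-m 3j drop out of the ratio.
A: Δ: 2! 6! 0! / 9! → 1/252; sum: t=1:−1/120 = -1/120; 3j²(4 1 3; -2 0 2) = Δ·Π!·Σ² = 1/21  (sign +1)
B: Δ: 2! 6! 0! / 9! → 1/252; sum: t=2:+1/96 = 1/96; 3j²(4 1 3; -2 1 1) = Δ·Π!·Σ² = 5/84  (sign +1)
I_A²/I_B² = (1/21)/(5/84) = 4/5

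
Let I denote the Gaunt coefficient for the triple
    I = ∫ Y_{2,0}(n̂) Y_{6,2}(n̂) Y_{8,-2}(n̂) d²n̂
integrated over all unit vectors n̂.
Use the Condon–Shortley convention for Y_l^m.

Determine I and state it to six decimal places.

Checks pass: Σm=0; 16 even; l₃=8∈[4,8].
(2·2+1)(2·6+1)(2·8+1) = 1105
Δ: 0! 4! 12! / 17! → 1/30940
sum: t=0:+1/2073600 = 1/2073600
3j²(2 6 8; 0 0 0) = Δ·Π!·Σ² = 28/1105  (sign +1)
sum: t=0:+1/3870720 = 1/3870720
3j²(2 6 8; 0 2 -2) = Δ·Π!·Σ² = 135/6188  (sign +1)
combine: 4πI² = 1105·28/1105·135/6188 = 135/221
take √, sign +1: I = 0.22047828

0.220478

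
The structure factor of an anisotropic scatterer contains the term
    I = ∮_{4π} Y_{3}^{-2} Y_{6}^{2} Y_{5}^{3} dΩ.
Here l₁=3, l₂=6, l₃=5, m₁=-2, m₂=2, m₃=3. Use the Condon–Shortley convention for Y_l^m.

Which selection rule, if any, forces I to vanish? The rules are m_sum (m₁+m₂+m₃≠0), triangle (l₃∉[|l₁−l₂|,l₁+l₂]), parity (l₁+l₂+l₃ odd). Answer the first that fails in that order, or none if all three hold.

azimuthal sum: -2 + 2 + 3 = 3  ✗
3 ≤ 5 ≤ 9 (triangle on l)
L = 3 + 6 + 5 = 14 (even)

m_sum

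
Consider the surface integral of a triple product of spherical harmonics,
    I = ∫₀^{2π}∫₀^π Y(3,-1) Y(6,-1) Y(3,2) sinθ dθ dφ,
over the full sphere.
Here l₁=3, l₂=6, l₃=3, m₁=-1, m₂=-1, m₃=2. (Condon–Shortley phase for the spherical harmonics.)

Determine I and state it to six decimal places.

-0.121471

Rules hold: Σm=0, L=12 even, 3≤3≤9.
N = 7·13·7 = 637
Δ = 6!·0!·6!/13! = 1/12012
Racah Σ t=3..3: t=3:−1/1296 = -1/1296
⇒ 3j(3 6 3; 0 0 0)² = 100/3003, sgn +1
Racah Σ t=4..4: t=4:+1/5760 = 1/5760
⇒ 3j(3 6 3; -1 -1 2)² = 5/572, sgn -1
4πI² = N·(3j₀)²·(3jₘ)² = 875/4719
I = -1·√(0.185421/4π) = -0.12147142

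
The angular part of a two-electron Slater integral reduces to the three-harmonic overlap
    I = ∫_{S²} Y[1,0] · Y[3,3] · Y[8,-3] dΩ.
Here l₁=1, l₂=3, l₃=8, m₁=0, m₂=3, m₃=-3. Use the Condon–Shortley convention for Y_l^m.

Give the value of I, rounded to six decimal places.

|1−3|≤8≤1+3 violated ⇒ I = 0

0.000000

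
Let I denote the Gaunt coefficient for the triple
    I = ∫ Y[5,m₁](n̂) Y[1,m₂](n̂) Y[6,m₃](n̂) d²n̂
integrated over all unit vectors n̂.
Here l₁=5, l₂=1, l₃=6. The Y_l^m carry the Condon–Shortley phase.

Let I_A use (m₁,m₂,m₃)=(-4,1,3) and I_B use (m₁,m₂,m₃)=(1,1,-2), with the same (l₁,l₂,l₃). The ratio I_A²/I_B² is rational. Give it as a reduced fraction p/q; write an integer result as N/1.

3/28

l's match ⇒ only the (l;m) 3-j factors differ between A and B.
A: triangle coeff Δ(5,1,6) = 1/858; Σ_t [0,0]: t=0:+1/725760 = 1/725760; (3j)²=1/286 [(5 1 6; -4 1 3)], sign=-1
B: triangle coeff Δ(5,1,6) = 1/858; Σ_t [0,0]: t=0:+1/34560 = 1/34560; (3j)²=14/429 [(5 1 6; 1 1 -2)], sign=+1
I_A²/I_B² = (1/286)/(14/429) = 3/28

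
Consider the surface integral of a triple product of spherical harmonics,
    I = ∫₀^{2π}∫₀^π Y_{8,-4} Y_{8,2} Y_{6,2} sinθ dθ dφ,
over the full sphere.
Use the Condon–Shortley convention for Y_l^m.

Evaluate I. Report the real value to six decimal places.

Rules hold: Σm=0, L=22 even, 0≤6≤16.
N = 17·17·13 = 3757
Δ = 10!·6!·6!/23! = 1/13742520792
Racah Σ t=2..8: t=2:+1/41803776000 t=3:−1/435456000 t=4:+1/39813120 t=5:−1/18662400 t=6:+1/39813120 t=7:−1/435456000 t=8:+1/41803776000 = -11/1393459200
⇒ 3j(8 8 6; 0 0 0)² = 600/96577, sgn -1
Racah Σ t=6..10: t=6:+1/597196800 t=7:−1/130636800 t=8:+1/185794560 t=9:−1/1567641600 t=10:+1/125411328000 = -11/8957952000
⇒ 3j(8 8 6; -4 2 2)² = 308/96577, sgn -1
4πI² = N·(3j₀)²·(3jₘ)² = 184800/2482597
I = +1·√(0.0744382/4π) = 0.07696494

0.076965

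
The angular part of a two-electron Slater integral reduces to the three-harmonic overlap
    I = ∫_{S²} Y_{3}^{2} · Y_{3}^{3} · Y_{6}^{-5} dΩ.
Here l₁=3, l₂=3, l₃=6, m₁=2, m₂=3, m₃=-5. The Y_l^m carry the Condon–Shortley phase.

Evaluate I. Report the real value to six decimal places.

-0.254801

m-sum 0 ✓  L=12 even ✓  0≤6≤6 ✓
Π(2lᵢ+1) = 7×7×13 = 637
triangle coeff Δ(3,3,6) = 1/12012
Σ_t [0,0]: t=0:+1/1296 = 1/1296
(3j)²=100/3003 [(3 3 6; 0 0 0)], sign=+1
Σ_t [0,0]: t=0:+1/86400 = 1/86400
(3j)²=1/26 [(3 3 6; 2 3 -5)], sign=-1
⇒ 4πI² = 350/429
I = (-1)√(350/429/(4π)) = -0.25480060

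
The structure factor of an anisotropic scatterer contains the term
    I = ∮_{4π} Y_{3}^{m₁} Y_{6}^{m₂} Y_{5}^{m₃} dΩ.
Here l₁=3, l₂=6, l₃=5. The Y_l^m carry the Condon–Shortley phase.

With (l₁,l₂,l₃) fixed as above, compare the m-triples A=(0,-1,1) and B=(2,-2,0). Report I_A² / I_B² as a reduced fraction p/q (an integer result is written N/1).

Same 3,6,5: normalisation and zero-m 3j drop out of the ratio.
A: Δ: 4! 2! 8! / 15! → 1/675675; sum: t=1:−1/6912 t=2:+1/2880 t=3:−1/17280 = 1/6912; 3j²(3 6 5; 0 -1 1) = Δ·Π!·Σ² = 5/429  (sign +1)
B: Δ: 4! 2! 8! / 15! → 1/675675; sum: t=0:+1/13824 t=1:−1/8640 = -1/23040; 3j²(3 6 5; 2 -2 0) = Δ·Π!·Σ² = 2/429  (sign +1)
I_A²/I_B² = (5/429)/(2/429) = 5/2

5/2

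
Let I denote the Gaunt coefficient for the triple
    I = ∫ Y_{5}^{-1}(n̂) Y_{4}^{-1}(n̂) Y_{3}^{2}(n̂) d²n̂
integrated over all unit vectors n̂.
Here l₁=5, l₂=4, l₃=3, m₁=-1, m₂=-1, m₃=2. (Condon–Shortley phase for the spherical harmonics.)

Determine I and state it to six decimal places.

m-sum 0 ✓  L=12 even ✓  1≤3≤9 ✓
Π(2lᵢ+1) = 11×9×7 = 693
triangle coeff Δ(5,4,3) = 1/180180
Σ_t [2,4]: t=2:+1/576 t=3:−1/144 t=4:+1/576 = -1/288
(3j)²=20/1001 [(5 4 3; 0 0 0)], sign=+1
Σ_t [2,3]: t=2:+1/1152 t=3:−1/432 = -5/3456
(3j)²=625/36036 [(5 4 3; -1 -1 2)], sign=+1
⇒ 4πI² = 3125/13013
I = (+1)√(3125/13013/(4π)) = 0.13823925

0.138239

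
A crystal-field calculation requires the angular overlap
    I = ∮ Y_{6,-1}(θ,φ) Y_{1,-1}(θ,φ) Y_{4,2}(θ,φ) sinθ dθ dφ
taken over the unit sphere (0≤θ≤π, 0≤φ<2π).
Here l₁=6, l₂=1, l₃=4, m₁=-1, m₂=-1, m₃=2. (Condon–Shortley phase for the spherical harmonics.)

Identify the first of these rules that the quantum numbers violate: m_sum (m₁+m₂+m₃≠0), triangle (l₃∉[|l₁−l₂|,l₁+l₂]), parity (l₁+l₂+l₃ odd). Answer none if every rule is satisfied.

triangle

azimuthal sum: -1 − 1 + 2 = 0  ✓
5 ≤ 4 ≤ 7 (triangle on l)  ✗
L = 6 + 1 + 4 = 11 (odd)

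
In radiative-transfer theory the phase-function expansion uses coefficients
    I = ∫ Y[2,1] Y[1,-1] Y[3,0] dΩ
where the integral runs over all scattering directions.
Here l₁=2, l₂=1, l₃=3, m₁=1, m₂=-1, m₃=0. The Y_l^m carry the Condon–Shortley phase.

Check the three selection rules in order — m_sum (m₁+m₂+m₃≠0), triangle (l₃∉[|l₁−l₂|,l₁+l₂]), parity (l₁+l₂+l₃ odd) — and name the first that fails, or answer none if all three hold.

none

Σmᵢ = 0  ✓
l₃∈[|l₁−l₂|,l₁+l₂]=[1,3], have l₃=3  ✓
Σlᵢ = 6 ⇒ even  ✓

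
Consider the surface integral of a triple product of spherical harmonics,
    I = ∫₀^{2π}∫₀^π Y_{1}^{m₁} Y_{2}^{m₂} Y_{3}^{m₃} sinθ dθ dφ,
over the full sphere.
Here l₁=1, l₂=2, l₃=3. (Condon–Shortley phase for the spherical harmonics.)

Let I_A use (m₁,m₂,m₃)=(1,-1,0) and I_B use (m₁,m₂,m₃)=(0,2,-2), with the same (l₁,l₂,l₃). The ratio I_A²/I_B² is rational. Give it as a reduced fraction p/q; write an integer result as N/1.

Same 1,2,3: normalisation and zero-m 3j drop out of the ratio.
A: Δ: 0! 2! 4! / 7! → 1/105; sum: t=0:+1/12 = 1/12; 3j²(1 2 3; 1 -1 0) = Δ·Π!·Σ² = 1/35  (sign -1)
B: Δ: 0! 2! 4! / 7! → 1/105; sum: t=0:+1/24 = 1/24; 3j²(1 2 3; 0 2 -2) = Δ·Π!·Σ² = 1/21  (sign -1)
I_A²/I_B² = (1/35)/(1/21) = 3/5

3/5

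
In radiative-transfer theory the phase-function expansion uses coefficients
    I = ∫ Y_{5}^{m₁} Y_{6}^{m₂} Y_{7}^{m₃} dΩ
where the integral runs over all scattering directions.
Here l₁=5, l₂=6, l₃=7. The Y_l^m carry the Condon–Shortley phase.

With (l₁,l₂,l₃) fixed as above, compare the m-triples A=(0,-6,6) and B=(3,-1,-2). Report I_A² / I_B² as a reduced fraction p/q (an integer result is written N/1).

7865/2744

l's match ⇒ only the (l;m) 3-j factors differ between A and B.
A: triangle coeff Δ(5,6,7) = 1/174594420; Σ_t [0,0]: t=0:+1/116121600 = 1/116121600; (3j)²=165/9044 [(5 6 7; 0 -6 6)], sign=-1
B: triangle coeff Δ(5,6,7) = 1/174594420; Σ_t [0,2]: t=0:+1/829440 t=1:−1/414720 t=2:+1/2073600 = -1/1382400; (3j)²=294/46189 [(5 6 7; 3 -1 -2)], sign=+1
I_A²/I_B² = (165/9044)/(294/46189) = 7865/2744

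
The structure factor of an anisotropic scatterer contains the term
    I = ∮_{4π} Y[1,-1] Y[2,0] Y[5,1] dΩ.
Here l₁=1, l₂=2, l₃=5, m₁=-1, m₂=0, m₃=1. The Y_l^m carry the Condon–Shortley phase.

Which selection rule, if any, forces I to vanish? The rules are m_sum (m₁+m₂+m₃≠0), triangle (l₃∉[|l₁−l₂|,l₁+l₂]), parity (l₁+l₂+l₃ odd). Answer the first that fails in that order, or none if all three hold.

m₁+m₂+m₃ = -1 + 0 + 1 = 0  ✓
triangle: |1−2|=1 ≤ l₃=5 ≤ 1+2=3  ✗
parity: l₁+l₂+l₃ = 8 is even

triangle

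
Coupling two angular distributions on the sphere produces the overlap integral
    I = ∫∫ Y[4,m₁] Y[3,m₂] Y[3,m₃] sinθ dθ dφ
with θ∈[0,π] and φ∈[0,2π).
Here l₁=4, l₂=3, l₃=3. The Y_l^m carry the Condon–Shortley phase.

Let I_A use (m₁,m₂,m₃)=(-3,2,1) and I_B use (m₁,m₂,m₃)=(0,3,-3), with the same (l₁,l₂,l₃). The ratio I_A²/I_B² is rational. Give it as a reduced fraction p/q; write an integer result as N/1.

14/9

Shared (l₁,l₂,l₃)=(4,3,3): N and (l;000)² cancel in I_A²/I_B².
A: Δ = 4!·4!·2!/11! = 1/34650; Racah Σ t=3..4: t=3:−1/288 t=4:+1/144 = 1/288; ⇒ 3j(4 3 3; -3 2 1)² = 1/99, sgn +1
B: Δ = 4!·4!·2!/11! = 1/34650; Racah Σ t=4..4: t=4:+1/1152 = 1/1152; ⇒ 3j(4 3 3; 0 3 -3)² = 1/154, sgn +1
I_A²/I_B² = (1/99)/(1/154) = 14/9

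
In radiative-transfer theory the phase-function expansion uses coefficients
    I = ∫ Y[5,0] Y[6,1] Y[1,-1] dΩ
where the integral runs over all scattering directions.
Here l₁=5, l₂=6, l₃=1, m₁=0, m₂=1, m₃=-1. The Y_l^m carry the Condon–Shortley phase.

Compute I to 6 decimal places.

-0.187239

m-sum 0 ✓  L=12 even ✓  1≤1≤11 ✓
Π(2lᵢ+1) = 11×13×3 = 429
triangle coeff Δ(5,6,1) = 1/858
Σ_t [5,5]: t=5:−1/14400 = -1/14400
(3j)²=6/143 [(5 6 1; 0 0 0)], sign=+1
Σ_t [5,5]: t=5:−1/28800 = -1/28800
(3j)²=7/286 [(5 6 1; 0 1 -1)], sign=-1
⇒ 4πI² = 63/143
I = (-1)√(63/143/(4π)) = -0.18723944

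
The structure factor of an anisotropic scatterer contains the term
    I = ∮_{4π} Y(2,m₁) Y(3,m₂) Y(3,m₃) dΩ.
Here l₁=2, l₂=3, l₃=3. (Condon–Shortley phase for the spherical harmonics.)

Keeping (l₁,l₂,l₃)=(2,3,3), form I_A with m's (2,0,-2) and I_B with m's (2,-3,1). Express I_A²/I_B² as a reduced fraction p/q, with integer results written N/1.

Same 2,3,3: normalisation and zero-m 3j drop out of the ratio.
A: Δ: 2! 2! 4! / 9! → 1/3780; sum: t=0:+1/24 = 1/24; 3j²(2 3 3; 2 0 -2) = Δ·Π!·Σ² = 1/21  (sign -1)
B: Δ: 2! 2! 4! / 9! → 1/3780; sum: t=0:+1/96 = 1/96; 3j²(2 3 3; 2 -3 1) = Δ·Π!·Σ² = 1/42  (sign +1)
I_A²/I_B² = (1/21)/(1/42) = 2/1

2/1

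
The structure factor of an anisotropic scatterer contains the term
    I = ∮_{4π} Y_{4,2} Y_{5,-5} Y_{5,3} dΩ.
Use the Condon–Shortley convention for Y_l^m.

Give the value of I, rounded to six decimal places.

Checks pass: Σm=0; 14 even; l₃=5∈[1,9].
(2·4+1)(2·5+1)(2·5+1) = 1089
Δ: 4! 4! 6! / 15! → 1/3153150
sum: t=0:+1/69120 t=1:−1/1728 t=2:+1/576 t=3:−1/1728 t=4:+1/69120 = 7/11520
3j²(4 5 5; 0 0 0) = Δ·Π!·Σ² = 2/143  (sign -1)
sum: t=0:+1/69120 = 1/69120
3j²(4 5 5; 2 -5 3) = Δ·Π!·Σ² = 4/143  (sign +1)
combine: 4πI² = 1089·2/143·4/143 = 72/169
take √, sign -1: I = -0.18412721

-0.184127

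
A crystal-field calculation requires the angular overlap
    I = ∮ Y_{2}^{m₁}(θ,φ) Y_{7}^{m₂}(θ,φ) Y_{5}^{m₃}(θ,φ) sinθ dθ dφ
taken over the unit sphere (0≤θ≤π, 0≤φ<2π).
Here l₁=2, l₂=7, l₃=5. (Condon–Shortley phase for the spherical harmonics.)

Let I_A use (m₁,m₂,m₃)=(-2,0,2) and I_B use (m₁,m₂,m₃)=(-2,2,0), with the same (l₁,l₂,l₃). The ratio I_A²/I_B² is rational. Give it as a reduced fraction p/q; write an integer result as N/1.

5/18

l's match ⇒ only the (l;m) 3-j factors differ between A and B.
A: triangle coeff Δ(2,7,5) = 1/15015; Σ_t [4,4]: t=4:+1/725760 = 1/725760; (3j)²=1/429 [(2 7 5; -2 0 2)], sign=-1
B: triangle coeff Δ(2,7,5) = 1/15015; Σ_t [4,4]: t=4:+1/345600 = 1/345600; (3j)²=6/715 [(2 7 5; -2 2 0)], sign=-1
I_A²/I_B² = (1/429)/(6/715) = 5/18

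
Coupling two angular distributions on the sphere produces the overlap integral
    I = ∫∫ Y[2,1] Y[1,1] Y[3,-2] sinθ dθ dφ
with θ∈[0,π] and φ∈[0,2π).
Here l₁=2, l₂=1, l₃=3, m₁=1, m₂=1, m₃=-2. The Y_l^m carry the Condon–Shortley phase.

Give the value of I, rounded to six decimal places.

Rules hold: Σm=0, L=6 even, 1≤3≤3.
N = 5·3·7 = 105
Δ = 0!·4!·2!/7! = 1/105
Racah Σ t=0..0: t=0:+1/4 = 1/4
⇒ 3j(2 1 3; 0 0 0)² = 3/35, sgn -1
Racah Σ t=0..0: t=0:+1/12 = 1/12
⇒ 3j(2 1 3; 1 1 -2)² = 2/21, sgn -1
4πI² = N·(3j₀)²·(3jₘ)² = 6/7
I = +1·√(0.857143/4π) = 0.26116903

0.261169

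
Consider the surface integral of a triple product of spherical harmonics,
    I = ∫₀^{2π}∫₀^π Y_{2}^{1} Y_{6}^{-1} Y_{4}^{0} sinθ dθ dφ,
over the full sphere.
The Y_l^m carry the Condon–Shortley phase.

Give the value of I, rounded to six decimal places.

m-sum 0 ✓  L=12 even ✓  4≤4≤8 ✓
Π(2lᵢ+1) = 5×13×9 = 585
triangle coeff Δ(2,6,4) = 1/6435
Σ_t [2,2]: t=2:+1/2304 = 1/2304
(3j)²=5/143 [(2 6 4; 0 0 0)], sign=+1
Σ_t [1,1]: t=1:−1/3456 = -1/3456
(3j)²=35/1287 [(2 6 4; 1 -1 0)], sign=-1
⇒ 4πI² = 875/1573
I = (-1)√(875/1573/(4π)) = -0.21039467

-0.210395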